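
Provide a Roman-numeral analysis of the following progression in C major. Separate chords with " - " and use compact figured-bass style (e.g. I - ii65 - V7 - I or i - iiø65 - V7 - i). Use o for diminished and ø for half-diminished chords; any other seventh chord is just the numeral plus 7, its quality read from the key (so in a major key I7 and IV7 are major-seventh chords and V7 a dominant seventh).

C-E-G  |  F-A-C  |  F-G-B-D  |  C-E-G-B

I - IV - V42 - I7

C-E-G: root C is the tonic; major triad there is I.
F-A-C: major triad on F = scale degree 4 → IV.
F-G-B-D: dominant seventh chord on G = scale degree 5 → V42.
C-E-G-B: root C is the tonic; major seventh chord there is I7.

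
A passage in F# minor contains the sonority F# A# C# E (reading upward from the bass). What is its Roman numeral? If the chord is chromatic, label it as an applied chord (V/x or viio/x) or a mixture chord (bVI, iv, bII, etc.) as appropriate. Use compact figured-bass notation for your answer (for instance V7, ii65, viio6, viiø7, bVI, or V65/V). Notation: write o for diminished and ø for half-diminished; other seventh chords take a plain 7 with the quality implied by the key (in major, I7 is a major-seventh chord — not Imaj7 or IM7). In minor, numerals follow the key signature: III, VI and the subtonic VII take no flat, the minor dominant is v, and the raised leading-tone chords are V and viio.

Stacked in thirds the chord is F#-A#-C#-E: a dominant seventh chord on F#.
F# is not a diatonic chord root with this quality in F# minor, but it lies a perfect fifth above B (iv), so the chord functions as an applied dominant of iv.

V7/iv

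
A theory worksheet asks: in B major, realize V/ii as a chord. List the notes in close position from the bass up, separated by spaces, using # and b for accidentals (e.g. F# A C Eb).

G# B# D#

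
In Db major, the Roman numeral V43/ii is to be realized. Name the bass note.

F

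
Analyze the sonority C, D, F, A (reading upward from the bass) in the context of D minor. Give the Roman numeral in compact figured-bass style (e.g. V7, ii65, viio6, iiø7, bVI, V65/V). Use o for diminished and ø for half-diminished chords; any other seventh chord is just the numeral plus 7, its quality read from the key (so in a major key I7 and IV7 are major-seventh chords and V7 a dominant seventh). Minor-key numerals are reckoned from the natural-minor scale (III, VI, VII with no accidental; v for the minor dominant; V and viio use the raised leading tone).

i42

The pitches D-F-A-C form a minor seventh chord rooted on D.
In D minor, D is the tonic; the diatonic minor seventh chord there is i7.
With C in the bass the chord is in third inversion, so the figured bass is 42.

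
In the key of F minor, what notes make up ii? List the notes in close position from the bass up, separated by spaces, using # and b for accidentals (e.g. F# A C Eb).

ii is the minor supertonic, borrowed from the parallel major (the Dorian ii). In F minor that root is G.
So the chord is G-Bb-D.

G Bb D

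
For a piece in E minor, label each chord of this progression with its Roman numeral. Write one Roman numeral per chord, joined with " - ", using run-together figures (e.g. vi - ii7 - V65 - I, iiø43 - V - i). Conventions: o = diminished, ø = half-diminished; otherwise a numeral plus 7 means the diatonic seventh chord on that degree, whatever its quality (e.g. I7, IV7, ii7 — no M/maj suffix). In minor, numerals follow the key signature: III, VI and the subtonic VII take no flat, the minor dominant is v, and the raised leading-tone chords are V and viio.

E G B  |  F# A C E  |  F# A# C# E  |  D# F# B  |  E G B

E-G-B: minor triad on E = scale degree 1 → i.
F#-A-C-E: root F# is the supertonic; half-diminished seventh chord there is iiø7.
F#-A#-C#-E is the secondary dominant of V (dominant seventh chord on F#): V7/V.
D#-F#-B has root B, degree 5 in E minor, so V6.
E-G-B has root E, degree 1 in E minor, so i.

i - iiø7 - V7/V - V6 - i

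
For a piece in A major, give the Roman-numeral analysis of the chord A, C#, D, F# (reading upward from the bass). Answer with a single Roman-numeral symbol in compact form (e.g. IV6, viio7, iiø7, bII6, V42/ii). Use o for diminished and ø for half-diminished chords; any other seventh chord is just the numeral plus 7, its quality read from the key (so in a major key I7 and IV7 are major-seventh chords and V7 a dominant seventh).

IV43

The pitches D-F#-A-C# form a major seventh chord rooted on D.
D is scale degree 4 in A major, and a major seventh chord on that degree is written IV7.
With A in the bass the chord is in second inversion, so the figured bass is 43.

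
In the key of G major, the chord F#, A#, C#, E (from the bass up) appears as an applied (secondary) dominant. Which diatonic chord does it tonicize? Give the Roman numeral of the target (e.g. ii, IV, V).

iii

The chord is a dominant seventh chord on F#.
A dominant resolves down a perfect fifth: F# → B. In G major, B is scale degree 3, i.e. iii.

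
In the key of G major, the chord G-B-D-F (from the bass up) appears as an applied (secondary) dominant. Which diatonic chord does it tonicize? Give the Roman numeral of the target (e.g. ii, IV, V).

The chord is a dominant seventh chord on G.
A dominant resolves down a perfect fifth: G → C. In G major, C is scale degree 4, i.e. IV.

IV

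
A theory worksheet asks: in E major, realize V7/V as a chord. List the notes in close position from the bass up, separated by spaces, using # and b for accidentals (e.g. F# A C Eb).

F# A# C# E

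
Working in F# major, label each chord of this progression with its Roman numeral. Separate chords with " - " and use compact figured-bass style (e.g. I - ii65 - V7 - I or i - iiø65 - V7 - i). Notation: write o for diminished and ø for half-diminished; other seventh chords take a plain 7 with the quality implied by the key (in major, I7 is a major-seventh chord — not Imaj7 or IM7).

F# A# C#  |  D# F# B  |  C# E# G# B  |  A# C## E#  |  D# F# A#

F#-A#-C#: major triad on F# = scale degree 1 → I.
D#-F#-B: major triad on B = scale degree 4 → IV6.
C#-E#-G#-B has root C#, degree 5 in F# major, so V7.
A#-C##-E# is the secondary dominant of vi (major triad on A#): V/vi.
D#-F#-A#: minor triad on D# = scale degree 6 → vi.

I - IV6 - V7 - V/vi - vi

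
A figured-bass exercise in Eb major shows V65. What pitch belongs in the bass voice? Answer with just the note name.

V in Eb major has root Bb; the chord is Bb-D-F-Ab.
The figure 65 means first inversion — the third is in the bass.

D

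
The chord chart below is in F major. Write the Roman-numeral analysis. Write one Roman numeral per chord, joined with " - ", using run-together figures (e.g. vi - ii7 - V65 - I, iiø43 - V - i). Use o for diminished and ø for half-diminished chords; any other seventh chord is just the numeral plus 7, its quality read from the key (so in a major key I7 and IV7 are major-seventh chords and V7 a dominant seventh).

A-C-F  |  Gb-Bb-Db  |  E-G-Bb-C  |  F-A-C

I6 - bII - V65 - I

A-C-F: root F is the tonic; major triad there is I6.
Gb-Bb-Db is non-diatonic — a major triad on the lowered supertonic (Gb): the Neapolitan chord, bII.
E-G-Bb-C: dominant seventh chord on C = scale degree 5 → V65.
F-A-C has root F, degree 1 in F major, so I.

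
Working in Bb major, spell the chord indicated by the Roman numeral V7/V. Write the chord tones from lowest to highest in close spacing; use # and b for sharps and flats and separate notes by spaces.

C E G Bb

The slash means an applied dominant: we want the dominant of V. In Bb major, V is F major, and its dominant is built on C.
Building a dominant seventh chord on C gives C-E-G-Bb.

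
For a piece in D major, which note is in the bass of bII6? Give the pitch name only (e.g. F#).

bII in D major has root Eb; the chord is Eb-G-Bb.
The figure 6 means first inversion — the third is in the bass.

G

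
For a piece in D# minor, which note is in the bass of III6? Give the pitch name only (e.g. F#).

III in D# minor has root F#; the chord is F#-A#-C#.
The figure 6 means first inversion — the third is in the bass.

A#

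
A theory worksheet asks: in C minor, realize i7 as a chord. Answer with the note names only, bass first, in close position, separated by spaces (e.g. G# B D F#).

C Eb G Bb

The numeral's case and figure indicate a minor seventh chord. In C minor its root, the tonic, is C.
Stacking thirds from C gives C-Eb-G-Bb.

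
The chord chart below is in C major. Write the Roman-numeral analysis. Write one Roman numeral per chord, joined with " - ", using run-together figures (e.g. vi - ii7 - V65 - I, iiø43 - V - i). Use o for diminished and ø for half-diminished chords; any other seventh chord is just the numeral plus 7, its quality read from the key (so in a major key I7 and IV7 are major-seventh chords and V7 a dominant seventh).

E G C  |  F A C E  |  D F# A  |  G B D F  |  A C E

I6 - IV7 - V/V - V7 - vi

E-G-C has root C, degree 1 in C major, so I6.
F-A-C-E has root F, degree 4 in C major, so IV7.
D-F#-A is the secondary dominant of V (major triad on D): V/V.
G-B-D-F: dominant seventh chord on G = scale degree 5 → V7.
A-C-E: root A is the submediant; minor triad there is vi.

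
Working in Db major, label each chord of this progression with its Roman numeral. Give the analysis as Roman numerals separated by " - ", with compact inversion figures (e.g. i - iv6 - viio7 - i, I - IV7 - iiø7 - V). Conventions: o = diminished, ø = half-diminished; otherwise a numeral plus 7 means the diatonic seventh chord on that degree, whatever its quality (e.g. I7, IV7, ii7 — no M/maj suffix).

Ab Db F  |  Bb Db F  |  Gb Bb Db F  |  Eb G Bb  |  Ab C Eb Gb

I64 - vi - IV7 - V/V - V7

Ab-Db-F: root Db is the tonic; major triad there is I64.
Bb-Db-F: minor triad on Bb = scale degree 6 → vi.
Gb-Bb-Db-F has root Gb, degree 4 in Db major, so IV7.
Eb-G-Bb: a major triad on Eb, the applied dominant of V → V/V.
Ab-C-Eb-Gb has root Ab, degree 5 in Db major, so V7.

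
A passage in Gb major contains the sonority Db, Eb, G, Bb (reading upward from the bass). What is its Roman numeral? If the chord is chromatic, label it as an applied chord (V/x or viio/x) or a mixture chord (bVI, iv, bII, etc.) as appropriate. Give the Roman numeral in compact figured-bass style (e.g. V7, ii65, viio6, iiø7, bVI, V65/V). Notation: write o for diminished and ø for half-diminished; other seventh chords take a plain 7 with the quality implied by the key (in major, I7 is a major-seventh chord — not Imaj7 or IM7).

Stacked in thirds the chord is Eb-G-Bb-Db: a dominant seventh chord on Eb.
Eb is not a diatonic chord root with this quality in Gb major, but it lies a perfect fifth above Ab (ii), so the chord functions as an applied dominant of ii.
With Db in the bass the chord is in third inversion, so the figured bass is 42.

V42/ii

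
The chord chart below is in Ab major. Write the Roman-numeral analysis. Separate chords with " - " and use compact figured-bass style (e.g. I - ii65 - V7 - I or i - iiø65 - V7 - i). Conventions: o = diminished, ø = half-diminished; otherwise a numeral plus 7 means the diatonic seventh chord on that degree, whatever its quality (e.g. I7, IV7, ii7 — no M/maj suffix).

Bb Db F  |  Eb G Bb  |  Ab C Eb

Bb-Db-F has root Bb, degree 2 in Ab major, so ii.
Eb-G-Bb has root Eb, degree 5 in Ab major, so V.
Ab-C-Eb: root Ab is the tonic; major triad there is I.

ii - V - I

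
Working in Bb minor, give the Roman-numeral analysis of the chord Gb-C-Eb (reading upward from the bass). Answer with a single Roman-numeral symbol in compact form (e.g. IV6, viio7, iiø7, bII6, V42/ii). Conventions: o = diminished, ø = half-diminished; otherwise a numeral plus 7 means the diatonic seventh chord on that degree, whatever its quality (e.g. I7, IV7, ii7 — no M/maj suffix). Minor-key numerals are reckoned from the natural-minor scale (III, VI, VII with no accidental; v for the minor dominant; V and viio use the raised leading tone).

Stacked in thirds the chord is C-Eb-Gb: a diminished triad on C.
In Bb minor, C is the supertonic; the diatonic diminished triad there is iio.
With Gb in the bass the chord is in second inversion, so the figured bass is 64.

iio64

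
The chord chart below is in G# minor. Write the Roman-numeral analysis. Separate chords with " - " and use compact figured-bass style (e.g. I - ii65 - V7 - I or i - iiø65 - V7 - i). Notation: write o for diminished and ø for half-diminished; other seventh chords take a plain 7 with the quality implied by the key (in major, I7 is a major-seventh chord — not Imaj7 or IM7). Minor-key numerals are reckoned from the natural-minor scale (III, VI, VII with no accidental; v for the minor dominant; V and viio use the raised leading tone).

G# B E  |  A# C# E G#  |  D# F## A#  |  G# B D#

VI6 - iiø7 - V - i

G#-B-E: root E is the submediant; major triad there is VI6.
A#-C#-E-G#: half-diminished seventh chord on A# = scale degree 2 → iiø7.
D#-F##-A#: root D# is the dominant; major triad there is V.
G#-B-D# has root G#, degree 1 in G# minor, so i.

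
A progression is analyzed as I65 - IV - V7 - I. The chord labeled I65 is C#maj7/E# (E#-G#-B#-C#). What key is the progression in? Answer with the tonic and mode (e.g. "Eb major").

The chord C#maj7/E# is a major seventh chord rooted on C#; its label is I65.
If C# is scale degree 1 and the mode makes that degree carry a major seventh chord, the tonic is C# and the mode is major.

C# major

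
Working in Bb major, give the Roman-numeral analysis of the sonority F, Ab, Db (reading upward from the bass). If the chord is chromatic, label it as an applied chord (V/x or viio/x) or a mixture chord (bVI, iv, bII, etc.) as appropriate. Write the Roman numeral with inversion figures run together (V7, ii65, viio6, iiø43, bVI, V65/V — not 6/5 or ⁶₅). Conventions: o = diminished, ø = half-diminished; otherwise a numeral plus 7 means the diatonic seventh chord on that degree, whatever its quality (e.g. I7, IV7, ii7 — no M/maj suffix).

Stacked in thirds the chord is Db-F-Ab: a major triad on Db.
Db is the lowered third degree of Bb major (diatonic 3 would be D). This is a major triad on the lowered third degree, borrowed from the parallel minor.
With F in the bass the chord is in first inversion, so the figured bass is 6.

bIII6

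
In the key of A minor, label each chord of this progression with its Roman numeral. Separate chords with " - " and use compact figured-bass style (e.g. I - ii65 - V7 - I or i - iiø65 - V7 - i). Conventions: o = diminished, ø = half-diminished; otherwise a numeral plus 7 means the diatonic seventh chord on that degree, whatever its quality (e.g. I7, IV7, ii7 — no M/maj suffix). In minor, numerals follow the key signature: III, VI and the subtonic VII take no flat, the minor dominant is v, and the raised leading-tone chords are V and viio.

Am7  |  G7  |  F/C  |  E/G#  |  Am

Am7 has root A, degree 1 in A minor, so i7.
G7: dominant seventh chord on G = scale degree 7 → VII7.
F/C has root F, degree 6 in A minor, so VI64.
E/G#: root E is the dominant; major triad there is V6.
Am has root A, degree 1 in A minor, so i.

i7 - VII7 - VI64 - V6 - i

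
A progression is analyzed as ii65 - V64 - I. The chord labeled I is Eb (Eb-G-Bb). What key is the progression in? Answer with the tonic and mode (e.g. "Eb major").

Eb major

The chord Eb is a major triad rooted on Eb; its label is I.
If Eb is scale degree 1 and the mode makes that degree carry a major triad, the tonic is Eb and the mode is major.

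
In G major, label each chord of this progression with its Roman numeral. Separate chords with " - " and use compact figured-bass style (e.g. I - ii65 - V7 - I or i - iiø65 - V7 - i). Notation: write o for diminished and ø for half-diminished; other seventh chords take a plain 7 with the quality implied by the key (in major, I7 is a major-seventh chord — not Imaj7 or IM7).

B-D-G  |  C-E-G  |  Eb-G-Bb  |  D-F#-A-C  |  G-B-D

B-D-G: root G is the tonic; major triad there is I6.
C-E-G: major triad on C = scale degree 4 → IV.
Eb-G-Bb: Eb with this quality isn't in the key; it's bVI, borrowed from the parallel minor.
D-F#-A-C: dominant seventh chord on D = scale degree 5 → V7.
G-B-D: major triad on G = scale degree 1 → I.

I6 - IV - bVI - V7 - I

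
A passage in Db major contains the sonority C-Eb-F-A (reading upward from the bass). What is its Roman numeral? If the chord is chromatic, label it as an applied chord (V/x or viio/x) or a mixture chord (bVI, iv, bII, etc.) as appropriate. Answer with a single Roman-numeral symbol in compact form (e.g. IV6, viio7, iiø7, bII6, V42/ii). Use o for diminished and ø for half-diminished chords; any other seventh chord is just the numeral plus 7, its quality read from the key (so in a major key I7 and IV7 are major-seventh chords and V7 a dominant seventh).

Stacked in thirds the chord is F-A-C-Eb: a dominant seventh chord on F.
F is not a diatonic chord root with this quality in Db major, but it lies a perfect fifth above Bb (vi), so the chord functions as an applied dominant of vi.
With C in the bass the chord is in second inversion, so the figured bass is 43.

V43/vi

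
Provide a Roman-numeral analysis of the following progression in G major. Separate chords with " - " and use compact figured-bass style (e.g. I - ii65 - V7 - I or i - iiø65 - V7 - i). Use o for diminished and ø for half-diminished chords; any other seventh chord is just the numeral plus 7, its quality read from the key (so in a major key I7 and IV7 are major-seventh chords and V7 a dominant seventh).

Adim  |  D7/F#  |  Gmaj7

iio - V65 - I7

Adim is non-diatonic — iio, a mixture chord from G minor.
D7/F#: root D is the dominant; dominant seventh chord there is V65.
Gmaj7 has root G, degree 1 in G major, so I7.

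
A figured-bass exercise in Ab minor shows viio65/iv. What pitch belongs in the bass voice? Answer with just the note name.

The applied chord viio65/iv is rooted on C: C-Eb-Gb-Bbb.
The figure 65 means first inversion — the third is in the bass.

Eb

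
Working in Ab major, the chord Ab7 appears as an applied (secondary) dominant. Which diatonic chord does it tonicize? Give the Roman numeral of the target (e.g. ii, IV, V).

The chord is a dominant seventh chord on Ab.
A dominant resolves down a perfect fifth: Ab → Db. In Ab major, Db is scale degree 4, i.e. IV.

IV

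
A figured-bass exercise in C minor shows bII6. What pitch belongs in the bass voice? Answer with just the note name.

bII in C minor has root Db; the chord is Db-F-Ab.
The figure 6 means first inversion — the third is in the bass.

F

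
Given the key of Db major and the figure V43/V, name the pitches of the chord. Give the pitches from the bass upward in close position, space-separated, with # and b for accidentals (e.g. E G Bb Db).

Bb Db Eb G

The slash means an applied dominant: we want the dominant of V. In Db major, V is Ab major, and its dominant is built on Eb.
Building a dominant seventh chord on Eb gives Eb-G-Bb-Db.
The figured bass 43 indicates second inversion, placing the fifth (Bb) in the bass: Bb-Db-Eb-G.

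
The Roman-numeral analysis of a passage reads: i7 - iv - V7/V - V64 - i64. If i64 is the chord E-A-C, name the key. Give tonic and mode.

A minor

The chord Am/E is a minor triad rooted on A; its label is i64.
If A is scale degree 1 and the mode makes that degree carry a minor triad, the tonic is A and the mode is minor.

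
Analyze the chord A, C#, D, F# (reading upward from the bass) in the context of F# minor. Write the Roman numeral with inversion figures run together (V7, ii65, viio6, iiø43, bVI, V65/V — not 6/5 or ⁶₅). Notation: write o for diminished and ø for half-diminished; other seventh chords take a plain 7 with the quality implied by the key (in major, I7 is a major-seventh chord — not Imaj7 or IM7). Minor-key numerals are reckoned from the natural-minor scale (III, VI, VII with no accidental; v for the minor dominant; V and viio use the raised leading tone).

VI43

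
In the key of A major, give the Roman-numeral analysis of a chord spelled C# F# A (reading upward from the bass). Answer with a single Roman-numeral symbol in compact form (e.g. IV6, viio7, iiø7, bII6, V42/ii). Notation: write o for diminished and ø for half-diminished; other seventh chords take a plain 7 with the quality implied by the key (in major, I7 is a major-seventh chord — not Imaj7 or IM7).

Stacked in thirds the chord is F#-A-C#: a minor triad on F#.
In A major, F# is the submediant; the diatonic minor triad there is vi.
With C# in the bass the chord is in second inversion, so the figured bass is 64.

vi64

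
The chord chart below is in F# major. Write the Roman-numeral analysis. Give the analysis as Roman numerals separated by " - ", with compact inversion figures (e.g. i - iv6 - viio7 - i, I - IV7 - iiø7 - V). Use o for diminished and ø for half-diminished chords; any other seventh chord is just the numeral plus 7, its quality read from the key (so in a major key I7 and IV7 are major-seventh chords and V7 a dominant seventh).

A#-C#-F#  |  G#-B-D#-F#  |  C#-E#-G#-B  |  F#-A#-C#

I6 - ii7 - V7 - I

A#-C#-F# has root F#, degree 1 in F# major, so I6.
G#-B-D#-F#: minor seventh chord on G# = scale degree 2 → ii7.
C#-E#-G#-B: dominant seventh chord on C# = scale degree 5 → V7.
F#-A#-C#: root F# is the tonic; major triad there is I.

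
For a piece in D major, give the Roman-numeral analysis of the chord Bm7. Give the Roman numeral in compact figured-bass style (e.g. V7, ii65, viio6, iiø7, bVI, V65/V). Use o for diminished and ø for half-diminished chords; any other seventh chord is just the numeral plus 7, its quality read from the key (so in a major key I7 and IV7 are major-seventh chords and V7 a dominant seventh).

vi7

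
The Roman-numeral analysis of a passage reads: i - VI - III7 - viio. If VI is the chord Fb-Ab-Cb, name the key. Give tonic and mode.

Ab minor

VI is given as Fb-Ab-Cb — a major triad with root Fb.
If Fb is scale degree 6 and the mode makes that degree carry a major triad, the tonic is Ab and the mode is minor.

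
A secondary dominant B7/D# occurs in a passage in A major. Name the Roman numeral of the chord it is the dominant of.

The chord is a dominant seventh chord on B.
A dominant resolves down a perfect fifth: B → E. In A major, E is scale degree 5, i.e. V.

V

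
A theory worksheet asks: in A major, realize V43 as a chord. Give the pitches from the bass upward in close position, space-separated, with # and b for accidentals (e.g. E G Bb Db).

The numeral's case and figure indicate a dominant seventh chord. In A major its root, the fifth degree, is E.
That chord is spelled E-G#-B-D.
The figured bass 43 indicates second inversion, placing the fifth (B) in the bass: B-D-E-G#.

B D E G#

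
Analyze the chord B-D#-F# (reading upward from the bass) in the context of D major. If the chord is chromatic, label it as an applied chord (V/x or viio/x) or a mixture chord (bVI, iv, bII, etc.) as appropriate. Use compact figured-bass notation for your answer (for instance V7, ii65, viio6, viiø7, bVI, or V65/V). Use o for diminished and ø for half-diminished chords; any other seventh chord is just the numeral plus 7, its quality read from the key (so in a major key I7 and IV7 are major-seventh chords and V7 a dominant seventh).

V/ii

Stacked in thirds the chord is B-D#-F#: a major triad on B.
B is not a diatonic chord root with this quality in D major, but it lies a perfect fifth above E (ii), so the chord functions as an applied dominant of ii.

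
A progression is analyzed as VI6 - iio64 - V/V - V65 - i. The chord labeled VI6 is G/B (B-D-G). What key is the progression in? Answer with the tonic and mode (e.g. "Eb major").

The anchor chord is a major triad on G, labeled VI6.
If G is scale degree 6 and the mode makes that degree carry a major triad, the tonic is B and the mode is minor.

B minor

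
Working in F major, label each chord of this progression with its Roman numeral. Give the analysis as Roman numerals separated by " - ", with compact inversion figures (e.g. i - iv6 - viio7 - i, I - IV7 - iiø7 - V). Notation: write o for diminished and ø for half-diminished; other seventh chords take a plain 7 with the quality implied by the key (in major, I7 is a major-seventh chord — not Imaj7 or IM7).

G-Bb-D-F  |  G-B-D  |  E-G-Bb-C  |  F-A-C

ii7 - V/V - V65 - I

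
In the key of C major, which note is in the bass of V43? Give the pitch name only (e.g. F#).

V in C major has root G; the chord is G-B-D-F.
The figure 43 means second inversion — the fifth is in the bass.

D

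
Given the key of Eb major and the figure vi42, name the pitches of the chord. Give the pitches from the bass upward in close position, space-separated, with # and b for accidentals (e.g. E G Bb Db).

The numeral's case and figure indicate a minor seventh chord. In Eb major its root, scale degree 6, is C.
Stacking thirds from C gives C-Eb-G-Bb.
With the 42 figure the chord is in third inversion; from the bass Bb upward in close position it reads Bb-C-Eb-G.

Bb C Eb G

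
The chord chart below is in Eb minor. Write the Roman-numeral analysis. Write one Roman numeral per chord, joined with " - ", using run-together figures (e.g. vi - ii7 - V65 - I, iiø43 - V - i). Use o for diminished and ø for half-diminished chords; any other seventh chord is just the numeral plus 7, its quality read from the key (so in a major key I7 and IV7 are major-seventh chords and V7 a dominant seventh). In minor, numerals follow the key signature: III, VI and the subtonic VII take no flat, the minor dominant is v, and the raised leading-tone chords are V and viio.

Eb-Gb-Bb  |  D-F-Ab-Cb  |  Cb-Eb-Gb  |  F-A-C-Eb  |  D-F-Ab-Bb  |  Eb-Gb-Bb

i - viio7 - VI - V7/V - V65 - i

Eb-Gb-Bb has root Eb, degree 1 in Eb minor, so i.
D-F-Ab-Cb: fully diminished seventh chord on D = scale degree 7 → viio7.
Cb-Eb-Gb: major triad on Cb = scale degree 6 → VI.
F-A-C-Eb: chromatic; F is V of V, so V7/V.
D-F-Ab-Bb: dominant seventh chord on Bb = scale degree 5 → V65.
Eb-Gb-Bb has root Eb, degree 1 in Eb minor, so i.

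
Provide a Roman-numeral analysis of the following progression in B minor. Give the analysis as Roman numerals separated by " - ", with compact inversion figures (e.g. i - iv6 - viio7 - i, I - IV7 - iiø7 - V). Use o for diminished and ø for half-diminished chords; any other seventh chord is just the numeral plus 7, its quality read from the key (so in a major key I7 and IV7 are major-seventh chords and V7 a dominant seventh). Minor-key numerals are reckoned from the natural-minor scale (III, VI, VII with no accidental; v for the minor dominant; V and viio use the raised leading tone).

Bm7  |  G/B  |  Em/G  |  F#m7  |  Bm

Bm7: root B is the tonic; minor seventh chord there is i7.
G/B has root G, degree 6 in B minor, so VI6.
Em/G: root E is the subdominant; minor triad there is iv6.
F#m7 has root F#, degree 5 in B minor, so v7.
Bm: minor triad on B = scale degree 1 → i.

i7 - VI6 - iv6 - v7 - i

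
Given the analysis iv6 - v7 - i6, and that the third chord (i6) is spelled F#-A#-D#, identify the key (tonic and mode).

i6 is given as F#-A#-D# — a minor triad with root D#.
If D# is scale degree 1 and the mode makes that degree carry a minor triad, the tonic is D# and the mode is minor.

D# minor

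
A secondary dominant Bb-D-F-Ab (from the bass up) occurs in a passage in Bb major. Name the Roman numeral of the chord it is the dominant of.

IV

The chord is a dominant seventh chord on Bb.
A dominant resolves down a perfect fifth: Bb → Eb. In Bb major, Eb is scale degree 4, i.e. IV.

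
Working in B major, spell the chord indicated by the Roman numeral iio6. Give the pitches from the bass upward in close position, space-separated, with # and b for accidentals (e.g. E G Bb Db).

E G C#

iio6 is the diminished supertonic triad, borrowed from the parallel minor. In B major that root is C#.
So the chord is C#-E-G.
The figured bass 6 indicates first inversion, placing the third (E) in the bass: E-G-C#.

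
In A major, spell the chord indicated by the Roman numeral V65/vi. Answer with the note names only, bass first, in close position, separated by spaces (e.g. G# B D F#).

V65/vi is a secondary dominant — the dominant seventh of vi. vi in A major is F#, so the applied chord's root is C#, a perfect fifth above.
Building a dominant seventh chord on C# gives C#-E#-G#-B.
The figured bass 65 indicates first inversion, placing the third (E#) in the bass: E#-G#-B-C#.

E# G# B C#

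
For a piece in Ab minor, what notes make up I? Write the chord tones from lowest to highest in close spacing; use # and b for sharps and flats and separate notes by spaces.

Ab C Eb

I is the major tonic (Picardy third), borrowed from the parallel major. In Ab minor that root is Ab.
So the chord is Ab-C-Eb, a major triad.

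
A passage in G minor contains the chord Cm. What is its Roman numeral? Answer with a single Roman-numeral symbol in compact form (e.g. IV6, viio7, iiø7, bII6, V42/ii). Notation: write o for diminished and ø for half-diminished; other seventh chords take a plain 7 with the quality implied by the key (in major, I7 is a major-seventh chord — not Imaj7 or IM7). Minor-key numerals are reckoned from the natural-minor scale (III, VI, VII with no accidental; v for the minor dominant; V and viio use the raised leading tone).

iv

Stacked in thirds the chord is C-Eb-G: a minor triad on C.
C is scale degree 4 in G minor, and a minor triad on that degree is written iv.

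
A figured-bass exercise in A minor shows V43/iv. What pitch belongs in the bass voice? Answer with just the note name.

E

The applied chord V43/iv is rooted on A: A-C#-E-G.
The figure 43 means second inversion — the fifth is in the bass.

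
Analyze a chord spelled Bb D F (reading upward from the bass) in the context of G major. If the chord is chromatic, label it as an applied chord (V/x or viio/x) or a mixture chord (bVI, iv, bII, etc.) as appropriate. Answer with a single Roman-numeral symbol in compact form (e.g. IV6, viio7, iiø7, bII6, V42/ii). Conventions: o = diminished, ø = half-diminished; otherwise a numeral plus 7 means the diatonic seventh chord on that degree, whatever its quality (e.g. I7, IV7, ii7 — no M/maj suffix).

bIII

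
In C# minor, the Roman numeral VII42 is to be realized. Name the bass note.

A

VII in C# minor has root B; the chord is B-D#-F#-A.
The figure 42 means third inversion — the seventh is in the bass.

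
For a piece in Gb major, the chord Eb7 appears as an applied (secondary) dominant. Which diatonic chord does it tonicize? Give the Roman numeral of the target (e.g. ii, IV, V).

The chord is a dominant seventh chord on Eb.
A dominant resolves down a perfect fifth: Eb → Ab. In Gb major, Ab is scale degree 2, i.e. ii.

ii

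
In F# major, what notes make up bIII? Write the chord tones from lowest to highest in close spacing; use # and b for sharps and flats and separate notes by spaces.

bIII is a major triad on the lowered third degree, borrowed from the parallel minor. In F# major that root is A.
So the chord is A-C#-E, a major triad.

A C# E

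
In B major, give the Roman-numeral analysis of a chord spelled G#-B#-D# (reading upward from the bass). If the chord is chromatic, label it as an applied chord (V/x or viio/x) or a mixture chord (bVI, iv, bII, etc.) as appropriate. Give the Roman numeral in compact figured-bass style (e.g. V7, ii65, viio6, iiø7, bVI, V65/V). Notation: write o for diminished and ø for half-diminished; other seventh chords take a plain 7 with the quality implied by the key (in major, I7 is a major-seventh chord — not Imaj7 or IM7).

The pitches G#-B#-D# form a major triad rooted on G#.
G# is not a diatonic chord root with this quality in B major, but it lies a perfect fifth above C# (ii), so the chord functions as an applied dominant of ii.

V/ii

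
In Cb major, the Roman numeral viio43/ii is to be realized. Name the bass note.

Gb

The applied chord viio43/ii is rooted on C: C-Eb-Gb-Bbb.
The figure 43 means second inversion — the fifth is in the bass.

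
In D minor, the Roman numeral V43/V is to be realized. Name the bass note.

The applied chord V43/V is rooted on E: E-G#-B-D.
The figure 43 means second inversion — the fifth is in the bass.

B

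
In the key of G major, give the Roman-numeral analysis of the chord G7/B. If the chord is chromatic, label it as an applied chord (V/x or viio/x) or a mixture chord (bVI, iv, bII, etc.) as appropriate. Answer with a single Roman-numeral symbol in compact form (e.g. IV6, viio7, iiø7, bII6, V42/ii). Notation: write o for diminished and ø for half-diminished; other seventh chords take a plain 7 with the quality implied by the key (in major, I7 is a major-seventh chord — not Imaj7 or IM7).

Stacked in thirds the chord is G-B-D-F: a dominant seventh chord on G.
G is not a diatonic chord root with this quality in G major, but it lies a perfect fifth above C (IV), so the chord functions as an applied dominant of IV.
With B in the bass the chord is in first inversion, so the figured bass is 65.

V65/IV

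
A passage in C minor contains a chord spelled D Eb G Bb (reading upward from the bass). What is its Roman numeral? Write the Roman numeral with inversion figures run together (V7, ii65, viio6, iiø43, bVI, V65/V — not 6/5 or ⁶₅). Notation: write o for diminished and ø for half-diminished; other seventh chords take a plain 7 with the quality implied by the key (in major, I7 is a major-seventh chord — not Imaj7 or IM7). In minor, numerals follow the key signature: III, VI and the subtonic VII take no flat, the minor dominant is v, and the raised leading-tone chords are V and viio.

Stacked in thirds the chord is Eb-G-Bb-D: a major seventh chord on Eb.
Eb is scale degree 3 in C minor, and a major seventh chord on that degree is written III7.
With D in the bass the chord is in third inversion, so the figured bass is 42.

III42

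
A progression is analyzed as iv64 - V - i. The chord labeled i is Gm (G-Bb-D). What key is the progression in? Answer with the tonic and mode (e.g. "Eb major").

G minor

i is given as G-Bb-D — a minor triad with root G.
If G is scale degree 1 and the mode makes that degree carry a minor triad, the tonic is G and the mode is minor.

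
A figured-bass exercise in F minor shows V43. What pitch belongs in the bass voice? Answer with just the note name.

G

V in F minor has root C; the chord is C-E-G-Bb.
The figure 43 means second inversion — the fifth is in the bass.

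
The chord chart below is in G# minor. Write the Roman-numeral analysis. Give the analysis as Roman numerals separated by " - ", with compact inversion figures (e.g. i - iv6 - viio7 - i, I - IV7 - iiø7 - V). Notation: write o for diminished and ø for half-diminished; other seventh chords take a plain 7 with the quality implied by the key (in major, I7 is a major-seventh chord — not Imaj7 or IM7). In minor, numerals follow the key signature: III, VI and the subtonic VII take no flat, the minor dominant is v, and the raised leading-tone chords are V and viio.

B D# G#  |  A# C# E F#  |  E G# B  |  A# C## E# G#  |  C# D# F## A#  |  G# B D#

B-D#-G#: minor triad on G# = scale degree 1 → i6.
A#-C#-E-F#: dominant seventh chord on F# = scale degree 7 → VII65.
E-G#-B: major triad on E = scale degree 6 → VI.
A#-C##-E#-G#: chromatic; A# is V of V, so V7/V.
C#-D#-F##-A# has root D#, degree 5 in G# minor, so V42.
G#-B-D#: root G# is the tonic; minor triad there is i.

i6 - VII65 - VI - V7/V - V42 - i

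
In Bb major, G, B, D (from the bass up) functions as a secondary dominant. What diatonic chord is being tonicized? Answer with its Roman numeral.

ii

The chord is a major triad on G.
A dominant resolves down a perfect fifth: G → C. In Bb major, C is scale degree 2, i.e. ii.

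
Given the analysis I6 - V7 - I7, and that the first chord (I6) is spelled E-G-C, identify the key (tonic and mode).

The chord C/E is a major triad rooted on C; its label is I6.
If C is scale degree 1 and the mode makes that degree carry a major triad, the tonic is C and the mode is major.

C major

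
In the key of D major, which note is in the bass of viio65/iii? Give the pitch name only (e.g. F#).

The applied chord viio65/iii is rooted on E#: E#-G#-B-D.
The figure 65 means first inversion — the third is in the bass.

G#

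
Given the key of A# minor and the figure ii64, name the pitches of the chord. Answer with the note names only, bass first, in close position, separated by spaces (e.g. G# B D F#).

Scale degree 2 in A# minor is B#; here the chord built on it is altered to a minor triad. ii64 is the minor supertonic, borrowed from the parallel major (the Dorian ii).
So the chord is B#-D#-F##, a minor triad.
With the 64 figure the chord is in second inversion; from the bass F## upward in close position it reads F##-B#-D#.

F## B# D#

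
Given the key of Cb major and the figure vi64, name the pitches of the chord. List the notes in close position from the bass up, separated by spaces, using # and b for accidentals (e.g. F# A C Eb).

Eb Ab Cb

The numeral's case and figure indicate a minor triad. In Cb major its root, the sixth degree, is Ab.
Stacking thirds from Ab gives Ab-Cb-Eb.
With the 64 figure the chord is in second inversion; from the bass Eb upward in close position it reads Eb-Ab-Cb.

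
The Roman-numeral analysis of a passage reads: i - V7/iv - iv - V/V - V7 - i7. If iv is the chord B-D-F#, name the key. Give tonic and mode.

The chord Bm is a minor triad rooted on B; its label is iv.
If B is scale degree 4 and the mode makes that degree carry a minor triad, the tonic is F# and the mode is minor.

F# minor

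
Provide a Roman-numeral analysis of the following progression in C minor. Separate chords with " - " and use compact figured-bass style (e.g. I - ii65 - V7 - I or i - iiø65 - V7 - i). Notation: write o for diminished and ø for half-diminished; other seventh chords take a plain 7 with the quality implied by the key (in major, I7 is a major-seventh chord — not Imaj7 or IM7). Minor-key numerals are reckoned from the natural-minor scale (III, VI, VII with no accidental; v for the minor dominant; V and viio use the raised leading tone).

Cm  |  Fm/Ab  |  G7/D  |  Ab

i - iv6 - V43 - VI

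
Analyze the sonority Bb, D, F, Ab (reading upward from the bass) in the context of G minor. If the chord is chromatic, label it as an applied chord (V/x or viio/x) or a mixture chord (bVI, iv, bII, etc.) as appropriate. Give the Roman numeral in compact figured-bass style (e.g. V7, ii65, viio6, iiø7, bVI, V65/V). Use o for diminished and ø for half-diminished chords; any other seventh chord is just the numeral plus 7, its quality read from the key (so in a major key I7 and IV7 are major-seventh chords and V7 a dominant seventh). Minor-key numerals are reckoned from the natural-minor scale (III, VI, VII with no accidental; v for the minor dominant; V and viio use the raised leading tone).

V7/VI

Stacked in thirds the chord is Bb-D-F-Ab: a dominant seventh chord on Bb.
Bb is not a diatonic chord root with this quality in G minor, but it lies a perfect fifth above Eb (VI), so the chord functions as an applied dominant of VI.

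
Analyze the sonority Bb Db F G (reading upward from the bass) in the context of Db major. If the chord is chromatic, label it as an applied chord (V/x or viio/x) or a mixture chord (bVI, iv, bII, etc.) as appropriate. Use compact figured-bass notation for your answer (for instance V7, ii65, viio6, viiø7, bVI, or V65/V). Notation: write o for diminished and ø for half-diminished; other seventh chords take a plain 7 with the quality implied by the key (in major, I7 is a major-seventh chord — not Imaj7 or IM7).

viiø65/V

Stacked in thirds the chord is G-Bb-Db-F: a half-diminished seventh chord on G.
G sits a half step below Ab (V in Db major); a diminished chord there is the applied leading-tone chord of V.
With Bb in the bass the chord is in first inversion, so the figured bass is 65.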